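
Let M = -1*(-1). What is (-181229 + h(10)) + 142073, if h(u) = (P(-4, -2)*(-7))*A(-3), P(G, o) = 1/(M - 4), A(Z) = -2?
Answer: -117482/3 ≈ -39161.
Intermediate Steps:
M = 1
P(G, o) = -⅓ (P(G, o) = 1/(1 - 4) = 1/(-3) = -⅓)
h(u) = -14/3 (h(u) = -⅓*(-7)*(-2) = (7/3)*(-2) = -14/3)
(-181229 + h(10)) + 142073 = (-181229 - 14/3) + 142073 = -543701/3 + 142073 = -117482/3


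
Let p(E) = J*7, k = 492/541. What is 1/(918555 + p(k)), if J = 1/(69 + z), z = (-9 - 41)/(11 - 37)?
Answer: 922/846907801 ≈ 1.0887e-6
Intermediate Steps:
k = 492/541 (k = 492*(1/541) = 492/541 ≈ 0.90943)
z = 25/13 (z = -50/(-26) = -50*(-1/26) = 25/13 ≈ 1.9231)
J = 13/922 (J = 1/(69 + 25/13) = 1/(922/13) = 13/922 ≈ 0.014100)
p(E) = 91/922 (p(E) = (13/922)*7 = 91/922)
1/(918555 + p(k)) = 1/(918555 + 91/922) = 1/(846907801/922) = 922/846907801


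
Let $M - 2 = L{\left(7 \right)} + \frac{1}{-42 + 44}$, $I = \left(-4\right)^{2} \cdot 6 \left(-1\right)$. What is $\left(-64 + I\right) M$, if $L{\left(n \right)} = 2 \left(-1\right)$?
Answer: $-80$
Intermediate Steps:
$L{\left(n \right)} = -2$
$I = -96$ ($I = 16 \cdot 6 \left(-1\right) = 96 \left(-1\right) = -96$)
$M = \frac{1}{2}$ ($M = 2 - \left(2 - \frac{1}{-42 + 44}\right) = 2 - \left(2 - \frac{1}{2}\right) = 2 + \left(-2 + \frac{1}{2}\right) = 2 - \frac{3}{2} = \frac{1}{2} \approx 0.5$)
$\left(-64 + I\right) M = \left(-64 - 96\right) \frac{1}{2} = \left(-160\right) \frac{1}{2} = -80$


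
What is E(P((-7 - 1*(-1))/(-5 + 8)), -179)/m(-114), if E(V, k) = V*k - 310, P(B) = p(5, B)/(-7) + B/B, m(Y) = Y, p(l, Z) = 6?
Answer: 783/266 ≈ 2.9436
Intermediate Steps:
P(B) = 1/7 (P(B) = 6/(-7) + B/B = 6*(-1/7) + 1 = -6/7 + 1 = 1/7)
E(V, k) = -310 + V*k
E(P((-7 - 1*(-1))/(-5 + 8)), -179)/m(-114) = (-310 + (1/7)*(-179))/(-114) = (-310 - 179/7)*(-1/114) = -2349/7*(-1/114) = 783/266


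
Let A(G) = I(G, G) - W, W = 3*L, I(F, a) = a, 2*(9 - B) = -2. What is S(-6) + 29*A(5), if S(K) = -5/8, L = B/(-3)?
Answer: 3475/8 ≈ 434.38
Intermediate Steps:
B = 10 (B = 9 - ½*(-2) = 9 + 1 = 10)
L = -10/3 (L = 10/(-3) = 10*(-⅓) = -10/3 ≈ -3.3333)
W = -10 (W = 3*(-10/3) = -10)
A(G) = 10 + G (A(G) = G - 1*(-10) = G + 10 = 10 + G)
S(K) = -5/8 (S(K) = -5*⅛ = -5/8)
S(-6) + 29*A(5) = -5/8 + 29*(10 + 5) = -5/8 + 29*15 = -5/8 + 435 = 3475/8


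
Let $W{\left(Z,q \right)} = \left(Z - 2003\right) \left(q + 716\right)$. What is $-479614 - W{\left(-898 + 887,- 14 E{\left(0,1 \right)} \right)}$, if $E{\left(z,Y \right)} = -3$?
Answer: $1046998$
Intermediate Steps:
$W{\left(Z,q \right)} = \left(-2003 + Z\right) \left(716 + q\right)$
$-479614 - W{\left(-898 + 887,- 14 E{\left(0,1 \right)} \right)} = -479614 - \left(-1434148 - 2003 \left(\left(-14\right) \left(-3\right)\right) + 716 \left(-898 + 887\right) + \left(-898 + 887\right) \left(\left(-14\right) \left(-3\right)\right)\right) = -479614 - \left(-1434148 - 84126 + 716 \left(-11\right) - 462\right) = -479614 - \left(-1434148 - 84126 - 7876 - 462\right) = -479614 - -1526612 = -479614 + 1526612 = 1046998$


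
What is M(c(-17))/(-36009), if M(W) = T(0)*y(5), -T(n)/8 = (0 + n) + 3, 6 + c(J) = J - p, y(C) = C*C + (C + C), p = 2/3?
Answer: 280/12003 ≈ 0.023327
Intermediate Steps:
p = ⅔ (p = 2*(⅓) = ⅔ ≈ 0.66667)
y(C) = C² + 2*C
c(J) = -20/3 + J (c(J) = -6 + (J - 1*⅔) = -6 + (J - ⅔) = -6 + (-⅔ + J) = -20/3 + J)
T(n) = -24 - 8*n (T(n) = -8*((0 + n) + 3) = -8*(n + 3) = -8*(3 + n) = -24 - 8*n)
M(W) = -840 (M(W) = (-24 - 8*0)*(5*(2 + 5)) = (-24 + 0)*(5*7) = -24*35 = -840)
M(c(-17))/(-36009) = -840/(-36009) = -840*(-1/36009) = 280/12003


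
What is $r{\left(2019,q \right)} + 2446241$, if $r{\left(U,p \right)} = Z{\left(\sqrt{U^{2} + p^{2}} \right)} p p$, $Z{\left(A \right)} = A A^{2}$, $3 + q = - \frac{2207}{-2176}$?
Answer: $2446241 + \frac{360378914388219075457 \sqrt{19301490173377}}{48785915039973376} \approx 3.2456 \cdot 10^{10}$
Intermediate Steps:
$q = - \frac{4321}{2176}$ ($q = -3 - \frac{2207}{-2176} = -3 - - \frac{2207}{2176} = -3 + \frac{2207}{2176} = - \frac{4321}{2176} \approx -1.9858$)
$Z{\left(A \right)} = A^{3}$
$r{\left(U,p \right)} = p^{2} \left(U^{2} + p^{2}\right)^{\frac{3}{2}}$ ($r{\left(U,p \right)} = \left(\sqrt{U^{2} + p^{2}}\right)^{3} p p = \left(U^{2} + p^{2}\right)^{\frac{3}{2}} p p = p \left(U^{2} + p^{2}\right)^{\frac{3}{2}} p = p^{2} \left(U^{2} + p^{2}\right)^{\frac{3}{2}}$)
$r{\left(2019,q \right)} + 2446241 = \left(- \frac{4321}{2176}\right)^{2} \left(2019^{2} + \left(- \frac{4321}{2176}\right)^{2}\right)^{\frac{3}{2}} + 2446241 = \frac{18671041 \left(4076361 + \frac{18671041}{4734976}\right)^{\frac{3}{2}}}{4734976} + 2446241 = \frac{18671041 \left(\frac{19301490173377}{4734976}\right)^{\frac{3}{2}}}{4734976} + 2446241 = \frac{18671041 \frac{19301490173377 \sqrt{19301490173377}}{10303307776}}{4734976} + 2446241 = \frac{360378914388219075457 \sqrt{19301490173377}}{48785915039973376} + 2446241 = 2446241 + \frac{360378914388219075457 \sqrt{19301490173377}}{48785915039973376}$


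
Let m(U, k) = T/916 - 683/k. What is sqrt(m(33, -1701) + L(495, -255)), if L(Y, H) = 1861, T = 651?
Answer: sqrt(13952769385695)/86562 ≈ 43.152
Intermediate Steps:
m(U, k) = 651/916 - 683/k
sqrt(m(33, -1701) + L(495, -255)) = sqrt((651/916 - 683/(-1701)) + 1861) = sqrt((651/916 - 683*(-1/1701)) + 1861) = sqrt((651/916 + 683/1701) + 1861) = sqrt(1732979/1558116 + 1861) = sqrt(2901386855/1558116) = sqrt(13952769385695)/86562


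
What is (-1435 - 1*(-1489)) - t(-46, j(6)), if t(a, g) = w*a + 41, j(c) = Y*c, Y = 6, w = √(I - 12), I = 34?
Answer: 13 + 46*√22 ≈ 228.76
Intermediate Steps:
w = √22 (w = √(34 - 12) = √22 ≈ 4.6904)
j(c) = 6*c
t(a, g) = 41 + a*√22 (t(a, g) = √22*a + 41 = a*√22 + 41 = 41 + a*√22)
(-1435 - 1*(-1489)) - t(-46, j(6)) = (-1435 - 1*(-1489)) - (41 - 46*√22) = (-1435 + 1489) + (-41 + 46*√22) = 54 + (-41 + 46*√22) = 13 + 46*√22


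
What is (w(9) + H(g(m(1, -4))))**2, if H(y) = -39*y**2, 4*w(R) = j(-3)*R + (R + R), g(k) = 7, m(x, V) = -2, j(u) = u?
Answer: 58568409/16 ≈ 3.6605e+6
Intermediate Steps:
w(R) = -R/4 (w(R) = (-3*R + (R + R))/4 = (-3*R + 2*R)/4 = (-R)/4 = -R/4)
(w(9) + H(g(m(1, -4))))**2 = (-1/4*9 - 39*7**2)**2 = (-9/4 - 39*49)**2 = (-9/4 - 1911)**2 = (-7653/4)**2 = 58568409/16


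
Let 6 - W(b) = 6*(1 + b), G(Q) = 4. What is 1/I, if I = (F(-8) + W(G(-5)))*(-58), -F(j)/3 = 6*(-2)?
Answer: -1/696 ≈ -0.0014368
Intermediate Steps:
F(j) = 36 (F(j) = -18*(-2) = -3*(-12) = 36)
W(b) = -6*b (W(b) = 6 - 6*(1 + b) = 6 - (6 + 6*b) = 6 + (-6 - 6*b) = -6*b)
I = -696 (I = (36 - 6*4)*(-58) = (36 - 24)*(-58) = 12*(-58) = -696)
1/I = 1/(-696) = -1/696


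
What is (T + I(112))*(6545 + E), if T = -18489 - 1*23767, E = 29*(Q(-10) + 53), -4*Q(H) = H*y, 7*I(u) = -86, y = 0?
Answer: -2391285996/7 ≈ -3.4161e+8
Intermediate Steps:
I(u) = -86/7 (I(u) = (⅐)*(-86) = -86/7)
Q(H) = 0 (Q(H) = -H*0/4 = -¼*0 = 0)
E = 1537 (E = 29*(0 + 53) = 29*53 = 1537)
T = -42256 (T = -18489 - 23767 = -42256)
(T + I(112))*(6545 + E) = (-42256 - 86/7)*(6545 + 1537) = -295878/7*8082 = -2391285996/7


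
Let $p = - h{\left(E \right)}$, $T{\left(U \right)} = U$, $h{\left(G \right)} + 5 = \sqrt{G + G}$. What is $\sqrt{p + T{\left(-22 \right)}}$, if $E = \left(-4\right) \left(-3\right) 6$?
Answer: $i \sqrt{29} \approx 5.3852 i$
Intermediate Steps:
$E = 72$ ($E = 12 \cdot 6 = 72$)
$h{\left(G \right)} = -5 + \sqrt{2} \sqrt{G}$ ($h{\left(G \right)} = -5 + \sqrt{G + G} = -5 + \sqrt{2 G} = -5 + \sqrt{2} \sqrt{G}$)
$p = -7$ ($p = - (-5 + \sqrt{2} \sqrt{72}) = - (-5 + \sqrt{2} \cdot 6 \sqrt{2}) = - (-5 + 12) = \left(-1\right) 7 = -7$)
$\sqrt{p + T{\left(-22 \right)}} = \sqrt{-7 - 22} = \sqrt{-29} = i \sqrt{29}$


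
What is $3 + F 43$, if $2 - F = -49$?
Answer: $2196$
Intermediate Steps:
$F = 51$ ($F = 2 - -49 = 2 + 49 = 51$)
$3 + F 43 = 3 + 51 \cdot 43 = 3 + 2193 = 2196$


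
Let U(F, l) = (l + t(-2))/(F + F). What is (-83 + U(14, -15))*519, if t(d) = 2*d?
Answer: -1216017/28 ≈ -43429.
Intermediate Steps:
U(F, l) = (-4 + l)/(2*F) (U(F, l) = (l + 2*(-2))/(F + F) = (l - 4)/((2*F)) = (-4 + l)*(1/(2*F)) = (-4 + l)/(2*F))
(-83 + U(14, -15))*519 = (-83 + (½)*(-4 - 15)/14)*519 = (-83 + (½)*(1/14)*(-19))*519 = (-83 - 19/28)*519 = -2343/28*519 = -1216017/28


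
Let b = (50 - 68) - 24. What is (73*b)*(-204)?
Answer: 625464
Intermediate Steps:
b = -42 (b = -18 - 24 = -42)
(73*b)*(-204) = (73*(-42))*(-204) = -3066*(-204) = 625464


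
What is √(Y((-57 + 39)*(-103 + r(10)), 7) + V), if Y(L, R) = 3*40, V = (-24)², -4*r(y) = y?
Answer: 2*√174 ≈ 26.382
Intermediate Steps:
r(y) = -y/4
V = 576
Y(L, R) = 120
√(Y((-57 + 39)*(-103 + r(10)), 7) + V) = √(120 + 576) = √696 = 2*√174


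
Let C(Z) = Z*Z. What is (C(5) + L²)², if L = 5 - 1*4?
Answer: 676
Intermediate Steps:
C(Z) = Z²
L = 1 (L = 5 - 4 = 1)
(C(5) + L²)² = (5² + 1²)² = (25 + 1)² = 26² = 676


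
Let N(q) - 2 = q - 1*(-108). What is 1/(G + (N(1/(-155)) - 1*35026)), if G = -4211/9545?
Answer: -59179/2066320454 ≈ -2.8640e-5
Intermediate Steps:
N(q) = 110 + q (N(q) = 2 + (q - 1*(-108)) = 2 + (q + 108) = 2 + (108 + q) = 110 + q)
G = -4211/9545 ≈ -0.44117
1/(G + (N(1/(-155)) - 1*35026)) = 1/(-4211/9545 + ((110 + 1/(-155)) - 1*35026)) = 1/(-4211/9545 + ((110 - 1/155) - 35026)) = 1/(-4211/9545 + (17049/155 - 35026)) = 1/(-4211/9545 - 5411981/155) = 1/(-2066320454/59179) = -59179/2066320454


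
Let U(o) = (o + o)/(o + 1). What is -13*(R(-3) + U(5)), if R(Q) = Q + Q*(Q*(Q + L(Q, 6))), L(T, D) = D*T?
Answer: 7423/3 ≈ 2474.3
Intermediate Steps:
U(o) = 2*o/(1 + o) (U(o) = (2*o)/(1 + o) = 2*o/(1 + o))
R(Q) = Q + 7*Q**3 (R(Q) = Q + Q*(Q*(Q + 6*Q)) = Q + Q*(Q*(7*Q)) = Q + Q*(7*Q**2) = Q + 7*Q**3)
-13*(R(-3) + U(5)) = -13*((-3 + 7*(-3)**3) + 2*5/(1 + 5)) = -13*((-3 + 7*(-27)) + 2*5/6) = -13*((-3 - 189) + 2*5*(1/6)) = -13*(-192 + 5/3) = -13*(-571/3) = 7423/3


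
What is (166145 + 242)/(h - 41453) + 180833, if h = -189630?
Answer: 41787265752/231083 ≈ 1.8083e+5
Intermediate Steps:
(166145 + 242)/(h - 41453) + 180833 = (166145 + 242)/(-189630 - 41453) + 180833 = 166387/(-231083) + 180833 = 166387*(-1/231083) + 180833 = -166387/231083 + 180833 = 41787265752/231083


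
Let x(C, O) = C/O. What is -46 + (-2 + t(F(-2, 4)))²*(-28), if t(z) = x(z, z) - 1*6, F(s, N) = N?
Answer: -1418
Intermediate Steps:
t(z) = -5 (t(z) = z/z - 1*6 = 1 - 6 = -5)
-46 + (-2 + t(F(-2, 4)))²*(-28) = -46 + (-2 - 5)²*(-28) = -46 + (-7)²*(-28) = -46 + 49*(-28) = -46 - 1372 = -1418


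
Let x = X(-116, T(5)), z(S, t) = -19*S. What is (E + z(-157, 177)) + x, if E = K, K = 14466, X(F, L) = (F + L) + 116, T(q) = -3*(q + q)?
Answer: 17419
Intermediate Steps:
T(q) = -6*q
X(F, L) = 116 + F + L
x = -30 (x = 116 - 116 - 6*5 = 116 - 116 - 30 = -30)
E = 14466
(E + z(-157, 177)) + x = (14466 - 19*(-157)) - 30 = (14466 + 2983) - 30 = 17449 - 30 = 17419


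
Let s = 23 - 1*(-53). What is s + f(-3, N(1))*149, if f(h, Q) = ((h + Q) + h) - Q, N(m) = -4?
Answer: -818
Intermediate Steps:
s = 76 (s = 23 + 53 = 76)
f(h, Q) = 2*h (f(h, Q) = ((Q + h) + h) - Q = (Q + 2*h) - Q = 2*h)
s + f(-3, N(1))*149 = 76 + (2*(-3))*149 = 76 - 6*149 = 76 - 894 = -818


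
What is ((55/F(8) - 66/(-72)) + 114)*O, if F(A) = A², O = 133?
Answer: 2956457/192 ≈ 15398.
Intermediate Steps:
((55/F(8) - 66/(-72)) + 114)*O = ((55/(8²) - 66/(-72)) + 114)*133 = ((55/64 - 66*(-1/72)) + 114)*133 = ((55*(1/64) + 11/12) + 114)*133 = ((55/64 + 11/12) + 114)*133 = (341/192 + 114)*133 = (22229/192)*133 = 2956457/192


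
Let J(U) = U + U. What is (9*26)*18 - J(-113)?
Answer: 4438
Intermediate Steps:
J(U) = 2*U
(9*26)*18 - J(-113) = (9*26)*18 - 2*(-113) = 234*18 - 1*(-226) = 4212 + 226 = 4438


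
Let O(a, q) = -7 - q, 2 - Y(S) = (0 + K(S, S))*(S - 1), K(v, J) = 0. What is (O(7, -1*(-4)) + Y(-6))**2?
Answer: 81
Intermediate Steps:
Y(S) = 2 (Y(S) = 2 - (0 + 0)*(S - 1) = 2 - 0*(-1 + S) = 2 - 1*0 = 2 + 0 = 2)
(O(7, -1*(-4)) + Y(-6))**2 = ((-7 - (-1)*(-4)) + 2)**2 = ((-7 - 1*4) + 2)**2 = ((-7 - 4) + 2)**2 = (-11 + 2)**2 = (-9)**2 = 81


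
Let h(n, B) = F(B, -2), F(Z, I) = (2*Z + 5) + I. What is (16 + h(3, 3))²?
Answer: 625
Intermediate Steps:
F(Z, I) = 5 + I + 2*Z (F(Z, I) = (5 + 2*Z) + I = 5 + I + 2*Z)
h(n, B) = 3 + 2*B (h(n, B) = 5 - 2 + 2*B = 3 + 2*B)
(16 + h(3, 3))² = (16 + (3 + 2*3))² = (16 + (3 + 6))² = (16 + 9)² = 25² = 625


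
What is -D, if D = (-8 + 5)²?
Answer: -9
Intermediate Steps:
D = 9 (D = (-3)² = 9)
-D = -1*9 = -9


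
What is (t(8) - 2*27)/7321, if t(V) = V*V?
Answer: 10/7321 ≈ 0.0013659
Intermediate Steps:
t(V) = V²
(t(8) - 2*27)/7321 = (8² - 2*27)/7321 = (64 - 54)*(1/7321) = 10*(1/7321) = 10/7321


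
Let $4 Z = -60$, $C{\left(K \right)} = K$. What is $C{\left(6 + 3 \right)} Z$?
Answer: $-135$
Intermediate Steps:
$Z = -15$ ($Z = \frac{1}{4} \left(-60\right) = -15$)
$C{\left(6 + 3 \right)} Z = \left(6 + 3\right) \left(-15\right) = 9 \left(-15\right) = -135$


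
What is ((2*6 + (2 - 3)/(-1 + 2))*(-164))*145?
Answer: -261580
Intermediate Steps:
((2*6 + (2 - 3)/(-1 + 2))*(-164))*145 = ((12 - 1/1)*(-164))*145 = ((12 - 1*1)*(-164))*145 = ((12 - 1)*(-164))*145 = (11*(-164))*145 = -1804*145 = -261580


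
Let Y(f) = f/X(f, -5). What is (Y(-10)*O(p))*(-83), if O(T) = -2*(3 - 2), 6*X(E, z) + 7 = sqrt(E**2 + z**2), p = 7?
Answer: -17430/19 - 12450*sqrt(5)/19 ≈ -2382.6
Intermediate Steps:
X(E, z) = -7/6 + sqrt(E**2 + z**2)/6
O(T) = -2 (O(T) = -2*1 = -2)
Y(f) = f/(-7/6 + sqrt(25 + f**2)/6) (Y(f) = f/(-7/6 + sqrt(f**2 + (-5)**2)/6) = f/(-7/6 + sqrt(f**2 + 25)/6) = f/(-7/6 + sqrt(25 + f**2)/6))
(Y(-10)*O(p))*(-83) = ((6*(-10)/(-7 + sqrt(25 + (-10)**2)))*(-2))*(-83) = ((6*(-10)/(-7 + sqrt(25 + 100)))*(-2))*(-83) = ((6*(-10)/(-7 + sqrt(125)))*(-2))*(-83) = ((6*(-10)/(-7 + 5*sqrt(5)))*(-2))*(-83) = (-60/(-7 + 5*sqrt(5))*(-2))*(-83) = (120/(-7 + 5*sqrt(5)))*(-83) = -9960/(-7 + 5*sqrt(5))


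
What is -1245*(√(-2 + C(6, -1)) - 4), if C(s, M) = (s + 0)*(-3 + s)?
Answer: 0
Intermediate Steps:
C(s, M) = s*(-3 + s)
-1245*(√(-2 + C(6, -1)) - 4) = -1245*(√(-2 + 6*(-3 + 6)) - 4) = -1245*(√(-2 + 6*3) - 4) = -1245*(√(-2 + 18) - 4) = -1245*(√16 - 4) = -1245*(4 - 4) = -1245*0 = -249*0 = 0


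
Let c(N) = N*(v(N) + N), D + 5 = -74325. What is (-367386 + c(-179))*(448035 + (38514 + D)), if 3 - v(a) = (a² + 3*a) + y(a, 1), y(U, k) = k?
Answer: 2186208825347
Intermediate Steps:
D = -74330 (D = -5 - 74325 = -74330)
v(a) = 2 - a² - 3*a (v(a) = 3 - ((a² + 3*a) + 1) = 3 - (1 + a² + 3*a) = 3 + (-1 - a² - 3*a) = 2 - a² - 3*a)
c(N) = N*(2 - N² - 2*N) (c(N) = N*((2 - N² - 3*N) + N) = N*(2 - N² - 2*N))
(-367386 + c(-179))*(448035 + (38514 + D)) = (-367386 - 179*(2 - 1*(-179)² - 2*(-179)))*(448035 + (38514 - 74330)) = (-367386 - 179*(2 - 1*32041 + 358))*(448035 - 35816) = (-367386 - 179*(2 - 32041 + 358))*412219 = (-367386 - 179*(-31681))*412219 = (-367386 + 5670899)*412219 = 5303513*412219 = 2186208825347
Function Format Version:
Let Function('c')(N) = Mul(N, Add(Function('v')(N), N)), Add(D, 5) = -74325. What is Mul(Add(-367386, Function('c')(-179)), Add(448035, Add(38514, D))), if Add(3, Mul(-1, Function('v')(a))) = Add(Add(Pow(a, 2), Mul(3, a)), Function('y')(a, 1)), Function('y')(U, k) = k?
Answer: 2186208825347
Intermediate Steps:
D = -74330 (D = Add(-5, -74325) = -74330)
Function('v')(a) = Add(2, Mul(-1, Pow(a, 2)), Mul(-3, a)) (Function('v')(a) = Add(3, Mul(-1, Add(Add(Pow(a, 2), Mul(3, a)), 1))) = Add(3, Mul(-1, Add(1, Pow(a, 2), Mul(3, a)))) = Add(3, Add(-1, Mul(-1, Pow(a, 2)), Mul(-3, a))) = Add(2, Mul(-1, Pow(a, 2)), Mul(-3, a)))
Function('c')(N) = Mul(N, Add(2, Mul(-1, Pow(N, 2)), Mul(-2, N))) (Function('c')(N) = Mul(N, Add(Add(2, Mul(-1, Pow(N, 2)), Mul(-3, N)), N)) = Mul(N, Add(2, Mul(-1, Pow(N, 2)), Mul(-2, N))))
Mul(Add(-367386, Function('c')(-179)), Add(448035, Add(38514, D))) = Mul(Add(-367386, Mul(-179, Add(2, Mul(-1, Pow(-179, 2)), Mul(-2, -179)))), Add(448035, Add(38514, -74330))) = Mul(Add(-367386, Mul(-179, Add(2, Mul(-1, 32041), 358))), Add(448035, -35816)) = Mul(Add(-367386, Mul(-179, Add(2, -32041, 358))), 412219) = Mul(Add(-367386, Mul(-179, -31681)), 412219) = Mul(Add(-367386, 5670899), 412219) = Mul(5303513, 412219) = 2186208825347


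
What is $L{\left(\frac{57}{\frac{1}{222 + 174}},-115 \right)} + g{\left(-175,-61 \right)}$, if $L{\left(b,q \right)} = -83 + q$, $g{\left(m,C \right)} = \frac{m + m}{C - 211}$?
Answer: $- \frac{26753}{136} \approx -196.71$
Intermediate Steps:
$g{\left(m,C \right)} = \frac{2 m}{-211 + C}$
$L{\left(\frac{57}{\frac{1}{222 + 174}},-115 \right)} + g{\left(-175,-61 \right)} = \left(-83 - 115\right) + 2 \left(-175\right) \frac{1}{-211 - 61} = -198 + 2 \left(-175\right) \frac{1}{-272} = -198 + 2 \left(-175\right) \left(- \frac{1}{272}\right) = -198 + \frac{175}{136} = - \frac{26753}{136}$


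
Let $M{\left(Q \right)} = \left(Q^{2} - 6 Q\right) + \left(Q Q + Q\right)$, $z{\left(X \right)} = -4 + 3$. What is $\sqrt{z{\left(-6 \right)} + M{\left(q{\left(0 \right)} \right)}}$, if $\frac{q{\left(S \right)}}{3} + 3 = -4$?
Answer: $\sqrt{986} \approx 31.401$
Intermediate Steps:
$q{\left(S \right)} = -21$ ($q{\left(S \right)} = -9 + 3 \left(-4\right) = -9 - 12 = -21$)
$z{\left(X \right)} = -1$
$M{\left(Q \right)} = - 5 Q + 2 Q^{2}$ ($M{\left(Q \right)} = \left(Q^{2} - 6 Q\right) + \left(Q^{2} + Q\right) = \left(Q^{2} - 6 Q\right) + \left(Q + Q^{2}\right) = - 5 Q + 2 Q^{2}$)
$\sqrt{z{\left(-6 \right)} + M{\left(q{\left(0 \right)} \right)}} = \sqrt{-1 - 21 \left(-5 + 2 \left(-21\right)\right)} = \sqrt{-1 - 21 \left(-5 - 42\right)} = \sqrt{-1 - -987} = \sqrt{-1 + 987} = \sqrt{986}$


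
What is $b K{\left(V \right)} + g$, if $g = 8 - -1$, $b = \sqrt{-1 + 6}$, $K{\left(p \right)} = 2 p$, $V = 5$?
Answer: $9 + 10 \sqrt{5} \approx 31.361$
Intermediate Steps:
$b = \sqrt{5} \approx 2.2361$
$g = 9$ ($g = 8 + 1 = 9$)
$b K{\left(V \right)} + g = \sqrt{5} \cdot 2 \cdot 5 + 9 = \sqrt{5} \cdot 10 + 9 = 10 \sqrt{5} + 9 = 9 + 10 \sqrt{5}$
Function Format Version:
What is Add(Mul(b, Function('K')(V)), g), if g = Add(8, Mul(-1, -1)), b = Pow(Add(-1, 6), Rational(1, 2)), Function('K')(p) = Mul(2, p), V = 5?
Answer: Add(9, Mul(10, Pow(5, Rational(1, 2)))) ≈ 31.361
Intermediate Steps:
b = Pow(5, Rational(1, 2)) ≈ 2.2361
g = 9 (g = Add(8, 1) = 9)
Add(Mul(b, Function('K')(V)), g) = Add(Mul(Pow(5, Rational(1, 2)), Mul(2, 5)), 9) = Add(Mul(Pow(5, Rational(1, 2)), 10), 9) = Add(Mul(10, Pow(5, Rational(1, 2))), 9) = Add(9, Mul(10, Pow(5, Rational(1, 2))))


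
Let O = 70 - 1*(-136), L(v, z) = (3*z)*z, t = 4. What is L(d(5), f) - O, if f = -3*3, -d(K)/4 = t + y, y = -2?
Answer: 37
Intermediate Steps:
d(K) = -8 (d(K) = -4*(4 - 2) = -4*2 = -8)
f = -9
L(v, z) = 3*z**2
O = 206 (O = 70 + 136 = 206)
L(d(5), f) - O = 3*(-9)**2 - 1*206 = 3*81 - 206 = 243 - 206 = 37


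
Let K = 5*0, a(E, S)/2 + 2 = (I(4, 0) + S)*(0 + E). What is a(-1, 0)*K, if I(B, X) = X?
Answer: 0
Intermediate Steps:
a(E, S) = -4 + 2*E*S (a(E, S) = -4 + 2*((0 + S)*(0 + E)) = -4 + 2*(S*E) = -4 + 2*(E*S) = -4 + 2*E*S)
K = 0
a(-1, 0)*K = (-4 + 2*(-1)*0)*0 = (-4 + 0)*0 = -4*0 = 0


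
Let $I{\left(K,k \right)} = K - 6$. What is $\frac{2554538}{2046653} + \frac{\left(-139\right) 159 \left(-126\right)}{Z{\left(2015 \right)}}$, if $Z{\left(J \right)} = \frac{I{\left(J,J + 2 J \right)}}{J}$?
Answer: $\frac{234372067215388}{83912773} \approx 2.793 \cdot 10^{6}$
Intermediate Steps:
$I{\left(K,k \right)} = -6 + K$ ($I{\left(K,k \right)} = K - 6 = -6 + K$)
$Z{\left(J \right)} = \frac{-6 + J}{J}$
$\frac{2554538}{2046653} + \frac{\left(-139\right) 159 \left(-126\right)}{Z{\left(2015 \right)}} = \frac{2554538}{2046653} + \frac{\left(-139\right) 159 \left(-126\right)}{\frac{1}{2015} \left(-6 + 2015\right)} = 2554538 \cdot \frac{1}{2046653} + \frac{\left(-22101\right) \left(-126\right)}{\frac{1}{2015} \cdot 2009} = \frac{364934}{292379} + \frac{2784726}{\frac{2009}{2015}} = \frac{364934}{292379} + 2784726 \cdot \frac{2015}{2009} = \frac{364934}{292379} + \frac{801603270}{287} = \frac{234372067215388}{83912773}$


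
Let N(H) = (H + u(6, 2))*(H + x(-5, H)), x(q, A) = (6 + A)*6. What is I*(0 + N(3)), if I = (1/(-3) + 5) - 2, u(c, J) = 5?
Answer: 1216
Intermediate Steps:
I = 8/3 (I = (-1/3 + 5) - 2 = 14/3 - 2 = 8/3 ≈ 2.6667)
x(q, A) = 36 + 6*A
N(H) = (5 + H)*(36 + 7*H) (N(H) = (H + 5)*(H + (36 + 6*H)) = (5 + H)*(36 + 7*H))
I*(0 + N(3)) = 8*(0 + (180 + 7*3**2 + 71*3))/3 = 8*(0 + (180 + 7*9 + 213))/3 = 8*(0 + (180 + 63 + 213))/3 = 8*(0 + 456)/3 = (8/3)*456 = 1216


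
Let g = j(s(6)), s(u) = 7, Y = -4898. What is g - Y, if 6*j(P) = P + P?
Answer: 14701/3 ≈ 4900.3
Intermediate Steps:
j(P) = P/3 (j(P) = (P + P)/6 = (2*P)/6 = P/3)
g = 7/3 (g = (⅓)*7 = 7/3 ≈ 2.3333)
g - Y = 7/3 - 1*(-4898) = 7/3 + 4898 = 14701/3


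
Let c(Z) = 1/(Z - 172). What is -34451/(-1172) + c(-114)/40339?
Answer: 198729800541/6760655044 ≈ 29.395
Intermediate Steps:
c(Z) = 1/(-172 + Z)
-34451/(-1172) + c(-114)/40339 = -34451/(-1172) + 1/(-172 - 114*40339) = -34451*(-1/1172) + (1/40339)/(-286) = 34451/1172 - 1/286*1/40339 = 34451/1172 - 1/11536954 = 198729800541/6760655044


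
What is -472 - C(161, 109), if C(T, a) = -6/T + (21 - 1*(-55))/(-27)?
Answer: -2039386/4347 ≈ -469.15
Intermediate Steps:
C(T, a) = -76/27 - 6/T (C(T, a) = -6/T + (21 + 55)*(-1/27) = -6/T + 76*(-1/27) = -6/T - 76/27 = -76/27 - 6/T)
-472 - C(161, 109) = -472 - (-76/27 - 6/161) = -472 - 1*(-12398/4347) = -472 + 12398/4347 = -2039386/4347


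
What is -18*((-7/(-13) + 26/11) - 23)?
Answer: 51732/143 ≈ 361.76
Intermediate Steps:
-18*((-7/(-13) + 26/11) - 23) = -18*((-7*(-1/13) + 26*(1/11)) - 23) = -18*((7/13 + 26/11) - 23) = -18*(415/143 - 23) = -18*(-2874/143) = 51732/143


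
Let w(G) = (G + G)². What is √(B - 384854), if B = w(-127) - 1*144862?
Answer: 20*I*√1163 ≈ 682.06*I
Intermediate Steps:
w(G) = 4*G² (w(G) = (2*G)² = 4*G²)
B = -80346 (B = 4*(-127)² - 1*144862 = 4*16129 - 144862 = 64516 - 144862 = -80346)
√(B - 384854) = √(-80346 - 384854) = √(-465200) = 20*I*√1163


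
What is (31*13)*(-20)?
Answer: -8060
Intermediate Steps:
(31*13)*(-20) = 403*(-20) = -8060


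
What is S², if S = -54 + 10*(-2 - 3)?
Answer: 10816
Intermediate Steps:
S = -104 (S = -54 + 10*(-5) = -54 - 50 = -104)
S² = (-104)² = 10816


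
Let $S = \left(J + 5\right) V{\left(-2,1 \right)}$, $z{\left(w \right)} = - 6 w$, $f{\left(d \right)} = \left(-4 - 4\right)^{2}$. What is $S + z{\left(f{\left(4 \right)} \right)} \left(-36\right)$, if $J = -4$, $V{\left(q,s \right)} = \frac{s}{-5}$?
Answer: $\frac{69119}{5} \approx 13824.0$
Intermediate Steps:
$V{\left(q,s \right)} = - \frac{s}{5}$ ($V{\left(q,s \right)} = s \left(- \frac{1}{5}\right) = - \frac{s}{5}$)
$f{\left(d \right)} = 64$ ($f{\left(d \right)} = \left(-8\right)^{2} = 64$)
$S = - \frac{1}{5}$ ($S = \left(-4 + 5\right) \left(\left(- \frac{1}{5}\right) 1\right) = 1 \left(- \frac{1}{5}\right) = - \frac{1}{5} \approx -0.2$)
$S + z{\left(f{\left(4 \right)} \right)} \left(-36\right) = - \frac{1}{5} + \left(-6\right) 64 \left(-36\right) = - \frac{1}{5} - -13824 = - \frac{1}{5} + 13824 = \frac{69119}{5}$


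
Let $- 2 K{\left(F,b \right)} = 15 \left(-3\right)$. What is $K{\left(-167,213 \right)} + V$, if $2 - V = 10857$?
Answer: $- \frac{21665}{2} \approx -10833.0$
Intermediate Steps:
$V = -10855$ ($V = 2 - 10857 = -10855$)
$K{\left(F,b \right)} = \frac{45}{2}$ ($K{\left(F,b \right)} = - \frac{15 \left(-3\right)}{2} = \left(- \frac{1}{2}\right) \left(-45\right) = \frac{45}{2}$)
$K{\left(-167,213 \right)} + V = \frac{45}{2} - 10855 = - \frac{21665}{2}$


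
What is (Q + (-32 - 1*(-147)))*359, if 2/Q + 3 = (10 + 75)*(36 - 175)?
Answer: 243952706/5909 ≈ 41285.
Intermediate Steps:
Q = -1/5909 (Q = 2/(-3 + (10 + 75)*(36 - 175)) = 2/(-3 + 85*(-139)) = 2/(-3 - 11815) = 2/(-11818) = 2*(-1/11818) = -1/5909 ≈ -0.00016923)
(Q + (-32 - 1*(-147)))*359 = (-1/5909 + (-32 - 1*(-147)))*359 = (-1/5909 + (-32 + 147))*359 = (-1/5909 + 115)*359 = (679534/5909)*359 = 243952706/5909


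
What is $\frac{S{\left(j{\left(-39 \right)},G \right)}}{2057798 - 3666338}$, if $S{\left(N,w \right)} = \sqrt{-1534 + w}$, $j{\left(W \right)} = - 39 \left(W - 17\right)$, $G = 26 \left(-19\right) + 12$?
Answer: $- \frac{i \sqrt{14}}{134045} \approx - 2.7913 \cdot 10^{-5} i$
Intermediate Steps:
$G = -482$ ($G = -494 + 12 = -482$)
$j{\left(W \right)} = 663 - 39 W$ ($j{\left(W \right)} = - 39 \left(-17 + W\right) = 663 - 39 W$)
$\frac{S{\left(j{\left(-39 \right)},G \right)}}{2057798 - 3666338} = \frac{\sqrt{-1534 - 482}}{2057798 - 3666338} = \frac{\sqrt{-2016}}{2057798 - 3666338} = \frac{12 i \sqrt{14}}{-1608540} = 12 i \sqrt{14} \left(- \frac{1}{1608540}\right) = - \frac{i \sqrt{14}}{134045}$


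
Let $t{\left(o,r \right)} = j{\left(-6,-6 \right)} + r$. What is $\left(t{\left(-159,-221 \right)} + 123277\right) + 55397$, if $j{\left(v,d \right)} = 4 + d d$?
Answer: $178493$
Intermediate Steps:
$j{\left(v,d \right)} = 4 + d^{2}$
$t{\left(o,r \right)} = 40 + r$ ($t{\left(o,r \right)} = \left(4 + \left(-6\right)^{2}\right) + r = \left(4 + 36\right) + r = 40 + r$)
$\left(t{\left(-159,-221 \right)} + 123277\right) + 55397 = \left(\left(40 - 221\right) + 123277\right) + 55397 = \left(-181 + 123277\right) + 55397 = 123096 + 55397 = 178493$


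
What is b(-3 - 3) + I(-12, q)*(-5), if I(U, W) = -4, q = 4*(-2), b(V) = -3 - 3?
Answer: 14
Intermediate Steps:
b(V) = -6
q = -8
b(-3 - 3) + I(-12, q)*(-5) = -6 - 4*(-5) = -6 + 20 = 14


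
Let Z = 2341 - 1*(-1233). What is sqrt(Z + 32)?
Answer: sqrt(3606) ≈ 60.050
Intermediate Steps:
Z = 3574 (Z = 2341 + 1233 = 3574)
sqrt(Z + 32) = sqrt(3574 + 32) = sqrt(3606)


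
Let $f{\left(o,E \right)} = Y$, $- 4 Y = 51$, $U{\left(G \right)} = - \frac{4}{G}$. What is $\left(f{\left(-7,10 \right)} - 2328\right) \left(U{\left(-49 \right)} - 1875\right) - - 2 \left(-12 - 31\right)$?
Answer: $\frac{860171317}{196} \approx 4.3886 \cdot 10^{6}$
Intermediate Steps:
$Y = - \frac{51}{4}$ ($Y = \left(- \frac{1}{4}\right) 51 = - \frac{51}{4} \approx -12.75$)
$f{\left(o,E \right)} = - \frac{51}{4}$
$\left(f{\left(-7,10 \right)} - 2328\right) \left(U{\left(-49 \right)} - 1875\right) - - 2 \left(-12 - 31\right) = \left(- \frac{51}{4} - 2328\right) \left(- \frac{4}{-49} - 1875\right) - - 2 \left(-12 - 31\right) = - \frac{9363 \left(\left(-4\right) \left(- \frac{1}{49}\right) - 1875\right)}{4} - \left(-2\right) \left(-43\right) = - \frac{9363 \left(\frac{4}{49} - 1875\right)}{4} - 86 = \left(- \frac{9363}{4}\right) \left(- \frac{91871}{49}\right) - 86 = \frac{860188173}{196} - 86 = \frac{860171317}{196}$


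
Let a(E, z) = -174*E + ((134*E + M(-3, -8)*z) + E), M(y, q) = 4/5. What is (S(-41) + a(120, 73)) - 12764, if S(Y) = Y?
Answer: -87133/5 ≈ -17427.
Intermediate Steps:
M(y, q) = ⅘ (M(y, q) = 4*(⅕) = ⅘)
a(E, z) = -39*E + 4*z/5 (a(E, z) = -174*E + ((134*E + 4*z/5) + E) = -174*E + (135*E + 4*z/5) = -39*E + 4*z/5)
(S(-41) + a(120, 73)) - 12764 = (-41 + (-39*120 + (⅘)*73)) - 12764 = (-41 + (-4680 + 292/5)) - 12764 = (-41 - 23108/5) - 12764 = -23313/5 - 12764 = -87133/5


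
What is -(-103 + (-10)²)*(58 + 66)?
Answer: 372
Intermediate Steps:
-(-103 + (-10)²)*(58 + 66) = -(-103 + 100)*124 = -(-3)*124 = -1*(-372) = 372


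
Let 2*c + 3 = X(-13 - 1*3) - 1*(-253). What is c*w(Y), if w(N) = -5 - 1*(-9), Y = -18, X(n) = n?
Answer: 468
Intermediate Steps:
w(N) = 4 (w(N) = -5 + 9 = 4)
c = 117 (c = -3/2 + ((-13 - 1*3) - 1*(-253))/2 = -3/2 + ((-13 - 3) + 253)/2 = -3/2 + (-16 + 253)/2 = -3/2 + (½)*237 = -3/2 + 237/2 = 117)
c*w(Y) = 117*4 = 468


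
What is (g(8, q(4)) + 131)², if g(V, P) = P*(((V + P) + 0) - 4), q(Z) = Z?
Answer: 26569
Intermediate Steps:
g(V, P) = P*(-4 + P + V) (g(V, P) = P*(((P + V) + 0) - 4) = P*((P + V) - 4) = P*(-4 + P + V))
(g(8, q(4)) + 131)² = (4*(-4 + 4 + 8) + 131)² = (4*8 + 131)² = (32 + 131)² = 163² = 26569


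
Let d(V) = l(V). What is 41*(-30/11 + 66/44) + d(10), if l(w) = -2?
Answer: -1151/22 ≈ -52.318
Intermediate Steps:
d(V) = -2
41*(-30/11 + 66/44) + d(10) = 41*(-30/11 + 66/44) - 2 = 41*(-30*1/11 + 66*(1/44)) - 2 = 41*(-30/11 + 3/2) - 2 = 41*(-27/22) - 2 = -1107/22 - 2 = -1151/22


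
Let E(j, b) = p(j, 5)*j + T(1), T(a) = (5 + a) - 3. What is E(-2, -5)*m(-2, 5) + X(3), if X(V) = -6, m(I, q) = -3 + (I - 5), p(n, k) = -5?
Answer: -136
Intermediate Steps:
T(a) = 2 + a
m(I, q) = -8 + I (m(I, q) = -3 + (-5 + I) = -8 + I)
E(j, b) = 3 - 5*j (E(j, b) = -5*j + (2 + 1) = -5*j + 3 = 3 - 5*j)
E(-2, -5)*m(-2, 5) + X(3) = (3 - 5*(-2))*(-8 - 2) - 6 = (3 + 10)*(-10) - 6 = 13*(-10) - 6 = -130 - 6 = -136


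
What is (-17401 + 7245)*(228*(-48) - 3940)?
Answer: 151161904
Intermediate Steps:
(-17401 + 7245)*(228*(-48) - 3940) = -10156*(-10944 - 3940) = -10156*(-14884) = 151161904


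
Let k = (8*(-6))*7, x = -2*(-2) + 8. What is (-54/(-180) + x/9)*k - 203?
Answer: -3759/5 ≈ -751.80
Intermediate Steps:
x = 12 (x = 4 + 8 = 12)
k = -336 (k = -48*7 = -336)
(-54/(-180) + x/9)*k - 203 = (-54/(-180) + 12/9)*(-336) - 203 = (-54*(-1/180) + 12*(⅑))*(-336) - 203 = (3/10 + 4/3)*(-336) - 203 = (49/30)*(-336) - 203 = -2744/5 - 203 = -3759/5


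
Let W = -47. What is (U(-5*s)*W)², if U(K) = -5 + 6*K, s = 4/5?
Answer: 1857769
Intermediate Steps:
s = ⅘ (s = 4*(⅕) = ⅘ ≈ 0.80000)
(U(-5*s)*W)² = ((-5 + 6*(-5*⅘))*(-47))² = ((-5 + 6*(-4))*(-47))² = ((-5 - 24)*(-47))² = (-29*(-47))² = 1363² = 1857769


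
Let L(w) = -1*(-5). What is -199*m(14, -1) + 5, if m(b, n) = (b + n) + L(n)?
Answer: -3577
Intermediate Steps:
L(w) = 5
m(b, n) = 5 + b + n (m(b, n) = (b + n) + 5 = 5 + b + n)
-199*m(14, -1) + 5 = -199*(5 + 14 - 1) + 5 = -199*18 + 5 = -3582 + 5 = -3577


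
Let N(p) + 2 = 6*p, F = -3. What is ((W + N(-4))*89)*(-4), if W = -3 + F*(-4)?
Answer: 6052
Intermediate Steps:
W = 9 (W = -3 - 3*(-4) = -3 + 12 = 9)
N(p) = -2 + 6*p
((W + N(-4))*89)*(-4) = ((9 + (-2 + 6*(-4)))*89)*(-4) = ((9 + (-2 - 24))*89)*(-4) = ((9 - 26)*89)*(-4) = -17*89*(-4) = -1513*(-4) = 6052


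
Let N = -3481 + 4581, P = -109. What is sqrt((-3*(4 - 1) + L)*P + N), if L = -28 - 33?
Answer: 3*sqrt(970) ≈ 93.434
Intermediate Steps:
L = -61
N = 1100
sqrt((-3*(4 - 1) + L)*P + N) = sqrt((-3*(4 - 1) - 61)*(-109) + 1100) = sqrt((-3*3 - 61)*(-109) + 1100) = sqrt((-9 - 61)*(-109) + 1100) = sqrt(-70*(-109) + 1100) = sqrt(7630 + 1100) = sqrt(8730) = 3*sqrt(970)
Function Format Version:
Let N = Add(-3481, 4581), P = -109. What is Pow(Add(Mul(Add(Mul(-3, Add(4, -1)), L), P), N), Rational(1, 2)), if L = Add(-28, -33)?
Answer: Mul(3, Pow(970, Rational(1, 2))) ≈ 93.434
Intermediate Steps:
L = -61
N = 1100
Pow(Add(Mul(Add(Mul(-3, Add(4, -1)), L), P), N), Rational(1, 2)) = Pow(Add(Mul(Add(Mul(-3, Add(4, -1)), -61), -109), 1100), Rational(1, 2)) = Pow(Add(Mul(Add(Mul(-3, 3), -61), -109), 1100), Rational(1, 2)) = Pow(Add(Mul(Add(-9, -61), -109), 1100), Rational(1, 2)) = Pow(Add(Mul(-70, -109), 1100), Rational(1, 2)) = Pow(Add(7630, 1100), Rational(1, 2)) = Pow(8730, Rational(1, 2)) = Mul(3, Pow(970, Rational(1, 2)))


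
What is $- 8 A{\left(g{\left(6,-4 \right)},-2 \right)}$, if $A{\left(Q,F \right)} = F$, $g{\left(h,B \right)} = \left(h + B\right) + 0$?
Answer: $16$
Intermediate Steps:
$g{\left(h,B \right)} = B + h$ ($g{\left(h,B \right)} = \left(B + h\right) + 0 = B + h$)
$- 8 A{\left(g{\left(6,-4 \right)},-2 \right)} = \left(-8\right) \left(-2\right) = 16$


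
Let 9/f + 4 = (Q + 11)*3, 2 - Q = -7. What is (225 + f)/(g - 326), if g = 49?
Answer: -12609/15512 ≈ -0.81285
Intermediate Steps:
Q = 9 (Q = 2 - 1*(-7) = 2 + 7 = 9)
f = 9/56 (f = 9/(-4 + (9 + 11)*3) = 9/(-4 + 20*3) = 9/(-4 + 60) = 9/56 ≈ 0.16071)
(225 + f)/(g - 326) = (225 + 9/56)/(49 - 326) = (12609/56)/(-277) = (12609/56)*(-1/277) = -12609/15512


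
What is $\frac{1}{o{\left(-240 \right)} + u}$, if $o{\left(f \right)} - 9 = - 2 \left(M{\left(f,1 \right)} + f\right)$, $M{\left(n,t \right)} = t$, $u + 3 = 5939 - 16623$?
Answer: $- \frac{1}{10200} \approx -9.8039 \cdot 10^{-5}$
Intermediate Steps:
$u = -10687$ ($u = -3 + \left(5939 - 16623\right) = -3 - 10684 = -10687$)
$o{\left(f \right)} = 7 - 2 f$ ($o{\left(f \right)} = 9 - 2 \left(1 + f\right) = 9 - \left(2 + 2 f\right) = 7 - 2 f$)
$\frac{1}{o{\left(-240 \right)} + u} = \frac{1}{\left(7 - -480\right) - 10687} = \frac{1}{\left(7 + 480\right) - 10687} = \frac{1}{487 - 10687} = \frac{1}{-10200} = - \frac{1}{10200}$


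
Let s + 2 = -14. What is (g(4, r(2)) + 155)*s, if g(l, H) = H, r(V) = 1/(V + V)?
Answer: -2484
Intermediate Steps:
s = -16 (s = -2 - 14 = -16)
r(V) = 1/(2*V)
(g(4, r(2)) + 155)*s = ((½)/2 + 155)*(-16) = ((½)*(½) + 155)*(-16) = (¼ + 155)*(-16) = (621/4)*(-16) = -2484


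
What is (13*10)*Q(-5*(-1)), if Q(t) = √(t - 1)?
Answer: 260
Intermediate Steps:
Q(t) = √(-1 + t)
(13*10)*Q(-5*(-1)) = (13*10)*√(-1 - 5*(-1)) = 130*√(-1 + 5) = 130*√4 = 130*2 = 260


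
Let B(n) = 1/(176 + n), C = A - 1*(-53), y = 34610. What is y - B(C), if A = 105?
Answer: 11559739/334 ≈ 34610.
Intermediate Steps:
C = 158 (C = 105 - 1*(-53) = 105 + 53 = 158)
y - B(C) = 34610 - 1/(176 + 158) = 34610 - 1/334 = 11559739/334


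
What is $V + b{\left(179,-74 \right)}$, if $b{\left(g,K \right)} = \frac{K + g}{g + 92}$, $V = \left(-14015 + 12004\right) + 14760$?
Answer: $\frac{3455084}{271} \approx 12749.0$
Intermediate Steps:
$V = 12749$ ($V = -2011 + 14760 = 12749$)
$b{\left(g,K \right)} = \frac{K + g}{92 + g}$
$V + b{\left(179,-74 \right)} = 12749 + \frac{-74 + 179}{92 + 179} = 12749 + \frac{1}{271} \cdot 105 = 12749 + \frac{105}{271} = \frac{3455084}{271}$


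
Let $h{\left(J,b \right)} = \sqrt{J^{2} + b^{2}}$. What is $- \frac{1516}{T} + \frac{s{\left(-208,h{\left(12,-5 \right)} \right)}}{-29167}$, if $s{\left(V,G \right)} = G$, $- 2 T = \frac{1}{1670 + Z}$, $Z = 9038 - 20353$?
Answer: $- \frac{852949247893}{29167} \approx -2.9244 \cdot 10^{7}$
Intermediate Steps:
$Z = -11315$ ($Z = 9038 - 20353 = -11315$)
$T = \frac{1}{19290}$ ($T = - \frac{1}{2 \left(1670 - 11315\right)} = - \frac{1}{2 \left(-9645\right)} = \left(- \frac{1}{2}\right) \left(- \frac{1}{9645}\right) = \frac{1}{19290} \approx 5.184 \cdot 10^{-5}$)
$- \frac{1516}{T} + \frac{s{\left(-208,h{\left(12,-5 \right)} \right)}}{-29167} = - 1516 \frac{1}{\frac{1}{19290}} + \frac{\sqrt{12^{2} + \left(-5\right)^{2}}}{-29167} = \left(-1516\right) 19290 + \sqrt{144 + 25} \left(- \frac{1}{29167}\right) = -29243640 + \sqrt{169} \left(- \frac{1}{29167}\right) = -29243640 + 13 \left(- \frac{1}{29167}\right) = -29243640 - \frac{13}{29167} = - \frac{852949247893}{29167}$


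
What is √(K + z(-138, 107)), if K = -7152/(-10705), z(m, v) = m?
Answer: I*√15737827290/10705 ≈ 11.719*I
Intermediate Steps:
K = 7152/10705 (K = -7152*(-1/10705) = 7152/10705 ≈ 0.66810)
√(K + z(-138, 107)) = √(7152/10705 - 138) = √(-1470138/10705) = I*√15737827290/10705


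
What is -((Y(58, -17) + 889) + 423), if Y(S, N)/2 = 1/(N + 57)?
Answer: -26241/20 ≈ -1312.1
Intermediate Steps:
Y(S, N) = 2/(57 + N) (Y(S, N) = 2/(N + 57) = 2/(57 + N))
-((Y(58, -17) + 889) + 423) = -((2/(57 - 17) + 889) + 423) = -((2/40 + 889) + 423) = -((2*(1/40) + 889) + 423) = -((1/20 + 889) + 423) = -(17781/20 + 423) = -1*26241/20 = -26241/20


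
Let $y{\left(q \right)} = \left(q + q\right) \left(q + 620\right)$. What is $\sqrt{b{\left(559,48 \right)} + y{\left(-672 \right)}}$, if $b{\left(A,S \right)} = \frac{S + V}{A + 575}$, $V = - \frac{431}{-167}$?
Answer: $\frac{\sqrt{30944033463518}}{21042} \approx 264.36$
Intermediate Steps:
$y{\left(q \right)} = 2 q \left(620 + q\right)$
$V = \frac{431}{167}$ ($V = \left(-431\right) \left(- \frac{1}{167}\right) = \frac{431}{167} \approx 2.5808$)
$b{\left(A,S \right)} = \frac{\frac{431}{167} + S}{575 + A}$ ($b{\left(A,S \right)} = \frac{S + \frac{431}{167}}{A + 575} = \frac{\frac{431}{167} + S}{575 + A}$)
$\sqrt{b{\left(559,48 \right)} + y{\left(-672 \right)}} = \sqrt{\frac{\frac{431}{167} + 48}{575 + 559} + 2 \left(-672\right) \left(620 - 672\right)} = \sqrt{\frac{1}{1134} \cdot \frac{8447}{167} + 2 \left(-672\right) \left(-52\right)} = \sqrt{\frac{1}{1134} \cdot \frac{8447}{167} + 69888} = \sqrt{\frac{8447}{189378} + 69888} = \sqrt{\frac{13235258111}{189378}} = \frac{\sqrt{30944033463518}}{21042}$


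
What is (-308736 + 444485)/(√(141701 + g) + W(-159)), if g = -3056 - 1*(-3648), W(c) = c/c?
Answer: -135749/142292 + 135749*√142293/142292 ≈ 358.92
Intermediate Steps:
W(c) = 1
g = 592 (g = -3056 + 3648 = 592)
(-308736 + 444485)/(√(141701 + g) + W(-159)) = (-308736 + 444485)/(√(141701 + 592) + 1) = 135749/(√142293 + 1) = 135749/(1 + √142293)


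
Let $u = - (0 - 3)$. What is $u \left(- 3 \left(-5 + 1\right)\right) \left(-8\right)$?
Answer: $-288$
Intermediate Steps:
$u = 3$ ($u = \left(-1\right) \left(-3\right) = 3$)
$u \left(- 3 \left(-5 + 1\right)\right) \left(-8\right) = 3 \left(- 3 \left(-5 + 1\right)\right) \left(-8\right) = 3 \left(\left(-3\right) \left(-4\right)\right) \left(-8\right) = 3 \cdot 12 \left(-8\right) = 36 \left(-8\right) = -288$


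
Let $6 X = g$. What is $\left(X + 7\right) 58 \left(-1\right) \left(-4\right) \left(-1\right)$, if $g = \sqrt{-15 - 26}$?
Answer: $-1624 - \frac{116 i \sqrt{41}}{3} \approx -1624.0 - 247.59 i$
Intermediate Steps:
$g = i \sqrt{41}$ ($g = \sqrt{-41} = i \sqrt{41} \approx 6.4031 i$)
$X = \frac{i \sqrt{41}}{6} \approx 1.0672 i$
$\left(X + 7\right) 58 \left(-1\right) \left(-4\right) \left(-1\right) = \left(\frac{i \sqrt{41}}{6} + 7\right) 58 \left(-1\right) \left(-4\right) \left(-1\right) = \left(7 + \frac{i \sqrt{41}}{6}\right) 58 \cdot 4 \left(-1\right) = \left(406 + \frac{29 i \sqrt{41}}{3}\right) \left(-4\right) = -1624 - \frac{116 i \sqrt{41}}{3}$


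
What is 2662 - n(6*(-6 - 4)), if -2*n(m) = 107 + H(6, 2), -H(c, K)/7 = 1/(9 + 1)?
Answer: 54303/20 ≈ 2715.1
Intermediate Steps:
H(c, K) = -7/10 (H(c, K) = -7/(9 + 1) = -7/10)
n(m) = -1063/20 (n(m) = -(107 - 7/10)/2 = -1/2*1063/10 = -1063/20)
2662 - n(6*(-6 - 4)) = 2662 - 1*(-1063/20) = 2662 + 1063/20 = 54303/20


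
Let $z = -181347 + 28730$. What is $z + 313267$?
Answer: $160650$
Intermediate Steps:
$z = -152617$
$z + 313267 = -152617 + 313267 = 160650$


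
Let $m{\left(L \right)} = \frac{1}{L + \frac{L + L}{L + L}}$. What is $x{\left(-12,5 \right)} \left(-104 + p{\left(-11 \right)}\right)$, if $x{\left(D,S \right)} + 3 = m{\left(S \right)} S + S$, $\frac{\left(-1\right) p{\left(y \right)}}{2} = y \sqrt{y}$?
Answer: $- \frac{884}{3} + \frac{187 i \sqrt{11}}{3} \approx -294.67 + 206.74 i$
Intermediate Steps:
$m{\left(L \right)} = \frac{1}{1 + L}$ ($m{\left(L \right)} = \frac{1}{L + \frac{2 L}{2 L}} = \frac{1}{L + 2 L \frac{1}{2 L}} = \frac{1}{L + 1} = \frac{1}{1 + L}$)
$p{\left(y \right)} = - 2 y^{\frac{3}{2}}$ ($p{\left(y \right)} = - 2 y \sqrt{y} = - 2 y^{\frac{3}{2}}$)
$x{\left(D,S \right)} = -3 + S + \frac{S}{1 + S}$ ($x{\left(D,S \right)} = -3 + \left(\frac{S}{1 + S} + S\right) = -3 + \left(S + \frac{S}{1 + S}\right) = -3 + S + \frac{S}{1 + S}$)
$x{\left(-12,5 \right)} \left(-104 + p{\left(-11 \right)}\right) = \frac{-3 + 5^{2} - 5}{1 + 5} \left(-104 - 2 \left(-11\right)^{\frac{3}{2}}\right) = \frac{-3 + 25 - 5}{6} \left(-104 - 2 \left(- 11 i \sqrt{11}\right)\right) = \frac{1}{6} \cdot 17 \left(-104 + 22 i \sqrt{11}\right) = \frac{17 \left(-104 + 22 i \sqrt{11}\right)}{6} = - \frac{884}{3} + \frac{187 i \sqrt{11}}{3}$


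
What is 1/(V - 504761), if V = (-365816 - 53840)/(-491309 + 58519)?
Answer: -216395/109227546767 ≈ -1.9811e-6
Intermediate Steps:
V = 209828/216395 (V = -419656/(-432790) = -419656*(-1/432790) = 209828/216395 ≈ 0.96965)
1/(V - 504761) = 1/(209828/216395 - 504761) = 1/(-109227546767/216395) = -216395/109227546767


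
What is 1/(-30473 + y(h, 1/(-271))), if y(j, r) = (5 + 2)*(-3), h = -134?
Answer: -1/30494 ≈ -3.2793e-5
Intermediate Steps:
y(j, r) = -21 (y(j, r) = 7*(-3) = -21)
1/(-30473 + y(h, 1/(-271))) = 1/(-30473 - 21) = 1/(-30494) = -1/30494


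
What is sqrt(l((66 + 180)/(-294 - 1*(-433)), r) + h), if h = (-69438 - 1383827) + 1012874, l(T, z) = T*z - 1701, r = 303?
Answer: 25*I*sqrt(13650078)/139 ≈ 664.5*I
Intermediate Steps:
l(T, z) = -1701 + T*z
h = -440391 (h = -1453265 + 1012874 = -440391)
sqrt(l((66 + 180)/(-294 - 1*(-433)), r) + h) = sqrt((-1701 + ((66 + 180)/(-294 - 1*(-433)))*303) - 440391) = sqrt((-1701 + (246/(-294 + 433))*303) - 440391) = sqrt((-1701 + (246/139)*303) - 440391) = sqrt((-1701 + 74538/139) - 440391) = sqrt(-161901/139 - 440391) = sqrt(-61376250/139) = 25*I*sqrt(13650078)/139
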